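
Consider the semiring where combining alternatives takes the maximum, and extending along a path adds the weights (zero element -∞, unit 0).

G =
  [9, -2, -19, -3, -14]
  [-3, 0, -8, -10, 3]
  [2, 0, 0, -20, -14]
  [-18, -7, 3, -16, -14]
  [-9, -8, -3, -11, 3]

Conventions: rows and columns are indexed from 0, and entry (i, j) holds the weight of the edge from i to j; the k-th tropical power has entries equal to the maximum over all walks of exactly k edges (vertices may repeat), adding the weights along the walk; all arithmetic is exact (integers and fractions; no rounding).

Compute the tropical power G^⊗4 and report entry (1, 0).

G^⊗2:
  [18, 7, 0, 6, 1]
  [6, 0, 0, -6, 6]
  [11, 0, 0, -1, 3]
  [5, 3, 3, -17, -4]
  [0, -3, 0, -8, 6]
G^⊗3:
  [27, 16, 9, 15, 10]
  [15, 4, 3, 3, 9]
  [20, 9, 2, 8, 6]
  [14, 3, 3, 2, 6]
  [9, 0, 3, -3, 9]
G^⊗4:
  [36, 25, 18, 24, 19]
  [24, 13, 6, 12, 12]
  [29, 18, 11, 17, 12]
  [23, 12, 5, 11, 9]
  [18, 7, 6, 6, 12]
Key observation: the optimum is the walk 1->0->0->0->0, with weight (-3) + 9 + 9 + 9 = 24.
Optimal value attained by: walk 1->0->0->0->0.
Answer: (G^⊗4)[1][0] = 24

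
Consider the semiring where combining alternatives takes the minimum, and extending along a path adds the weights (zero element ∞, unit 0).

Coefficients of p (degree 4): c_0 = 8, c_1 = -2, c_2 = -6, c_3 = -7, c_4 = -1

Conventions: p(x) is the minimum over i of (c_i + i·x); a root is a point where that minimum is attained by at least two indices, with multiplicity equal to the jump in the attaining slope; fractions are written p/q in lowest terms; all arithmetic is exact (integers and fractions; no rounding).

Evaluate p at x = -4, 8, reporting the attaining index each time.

p(-4) = min(8+0·(-4)=8, -2+1·(-4)=-6, -6+2·(-4)=-14, -7+3·(-4)=-19, -1+4·(-4)=-17) = -19 (attained by i=3)
p(8) = min(8+0·8=8, -2+1·8=6, -6+2·8=10, -7+3·8=17, -1+4·8=31) = 6 (attained by i=1)
Answer: p(-4) = -19; p(8) = 6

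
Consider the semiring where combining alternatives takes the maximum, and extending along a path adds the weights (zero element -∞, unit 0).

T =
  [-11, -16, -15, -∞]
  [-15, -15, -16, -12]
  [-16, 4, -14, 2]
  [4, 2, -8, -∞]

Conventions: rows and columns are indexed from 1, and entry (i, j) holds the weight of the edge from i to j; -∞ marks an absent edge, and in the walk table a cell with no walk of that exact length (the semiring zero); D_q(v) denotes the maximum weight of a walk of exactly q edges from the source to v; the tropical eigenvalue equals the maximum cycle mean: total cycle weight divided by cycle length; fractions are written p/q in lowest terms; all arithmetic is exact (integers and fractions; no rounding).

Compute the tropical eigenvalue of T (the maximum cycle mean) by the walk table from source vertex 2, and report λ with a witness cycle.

q=0: [-∞, 0, -∞, -∞]
q=1: [-15, -15, -16, -12]
q=2: [-8, -10, -20, -14]
q=3: [-10, -12, -22, -18]
q=4: [-14, -16, -25, -20]
Optimal cycle mean attained by: cycle 1->3->4->1, total (-15) + 2 + 4, length 3.
Answer: λ = -3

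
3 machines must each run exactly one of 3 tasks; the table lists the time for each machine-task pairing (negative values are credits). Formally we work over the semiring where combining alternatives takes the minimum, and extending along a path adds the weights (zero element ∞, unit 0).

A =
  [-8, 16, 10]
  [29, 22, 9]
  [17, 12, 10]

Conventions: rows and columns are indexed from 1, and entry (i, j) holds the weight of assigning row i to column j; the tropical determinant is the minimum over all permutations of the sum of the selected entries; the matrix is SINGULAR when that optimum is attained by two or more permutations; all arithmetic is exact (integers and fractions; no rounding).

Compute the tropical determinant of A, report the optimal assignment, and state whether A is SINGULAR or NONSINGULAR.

σ = (1, 2, 3): (-8) + 22 + 10 = 24
σ = (1, 3, 2): (-8) + 9 + 12 = 13
σ = (2, 1, 3): 16 + 29 + 10 = 55
σ = (2, 3, 1): 16 + 9 + 17 = 42
σ = (3, 1, 2): 10 + 29 + 12 = 51
σ = (3, 2, 1): 10 + 22 + 17 = 49
Optimal value attained by: σ = (1, 3, 2).
Answer: det⊕(A) = 13; verdict: NONSINGULAR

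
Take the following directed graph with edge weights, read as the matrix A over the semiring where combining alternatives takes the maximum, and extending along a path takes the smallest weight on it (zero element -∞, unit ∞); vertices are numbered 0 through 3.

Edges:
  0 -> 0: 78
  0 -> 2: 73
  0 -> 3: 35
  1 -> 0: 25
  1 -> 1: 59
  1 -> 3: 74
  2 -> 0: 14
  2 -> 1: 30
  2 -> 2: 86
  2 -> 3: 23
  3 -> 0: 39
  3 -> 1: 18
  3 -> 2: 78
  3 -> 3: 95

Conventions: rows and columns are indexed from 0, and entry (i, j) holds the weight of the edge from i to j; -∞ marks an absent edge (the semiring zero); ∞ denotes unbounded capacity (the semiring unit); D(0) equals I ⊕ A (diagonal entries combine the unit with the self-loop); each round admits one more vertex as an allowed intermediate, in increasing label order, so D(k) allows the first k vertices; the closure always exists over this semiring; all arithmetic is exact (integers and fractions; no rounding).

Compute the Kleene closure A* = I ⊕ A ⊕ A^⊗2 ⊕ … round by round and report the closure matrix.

D(0):
  [∞, -∞, 73, 35]
  [25, ∞, -∞, 74]
  [14, 30, ∞, 23]
  [39, 18, 78, ∞]
D(1):
  [∞, -∞, 73, 35]
  [25, ∞, 25, 74]
  [14, 30, ∞, 23]
  [39, 18, 78, ∞]
D(2):
  [∞, -∞, 73, 35]
  [25, ∞, 25, 74]
  [25, 30, ∞, 30]
  [39, 18, 78, ∞]
D(3):
  [∞, 30, 73, 35]
  [25, ∞, 25, 74]
  [25, 30, ∞, 30]
  [39, 30, 78, ∞]
D(4):
  [∞, 30, 73, 35]
  [39, ∞, 74, 74]
  [30, 30, ∞, 30]
  [39, 30, 78, ∞]
Answer: A* = [[∞, 30, 73, 35], [39, ∞, 74, 74], [30, 30, ∞, 30], [39, 30, 78, ∞]]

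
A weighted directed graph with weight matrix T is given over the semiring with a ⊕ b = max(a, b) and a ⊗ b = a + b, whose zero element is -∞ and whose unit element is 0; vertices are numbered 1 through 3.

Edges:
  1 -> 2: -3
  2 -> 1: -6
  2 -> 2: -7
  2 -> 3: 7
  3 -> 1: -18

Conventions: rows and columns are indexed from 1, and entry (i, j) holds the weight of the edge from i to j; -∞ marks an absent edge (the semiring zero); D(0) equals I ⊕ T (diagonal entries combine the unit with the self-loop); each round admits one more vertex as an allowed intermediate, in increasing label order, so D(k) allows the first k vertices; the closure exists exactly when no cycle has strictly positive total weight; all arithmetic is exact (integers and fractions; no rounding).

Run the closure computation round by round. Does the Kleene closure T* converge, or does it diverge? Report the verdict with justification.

D(0):
  [0, -3, -∞]
  [-6, 0, 7]
  [-18, -∞, 0]
D(1):
  [0, -3, -∞]
  [-6, 0, 7]
  [-18, -21, 0]
D(2):
  [0, -3, 4]
  [-6, 0, 7]
  [-18, -21, 0]
D(3):
  [0, -3, 4]
  [-6, 0, 7]
  [-18, -21, 0]
Key observation: every diagonal entry stays at the unit through all rounds, so no improving cycle exists.
Answer: CONVERGES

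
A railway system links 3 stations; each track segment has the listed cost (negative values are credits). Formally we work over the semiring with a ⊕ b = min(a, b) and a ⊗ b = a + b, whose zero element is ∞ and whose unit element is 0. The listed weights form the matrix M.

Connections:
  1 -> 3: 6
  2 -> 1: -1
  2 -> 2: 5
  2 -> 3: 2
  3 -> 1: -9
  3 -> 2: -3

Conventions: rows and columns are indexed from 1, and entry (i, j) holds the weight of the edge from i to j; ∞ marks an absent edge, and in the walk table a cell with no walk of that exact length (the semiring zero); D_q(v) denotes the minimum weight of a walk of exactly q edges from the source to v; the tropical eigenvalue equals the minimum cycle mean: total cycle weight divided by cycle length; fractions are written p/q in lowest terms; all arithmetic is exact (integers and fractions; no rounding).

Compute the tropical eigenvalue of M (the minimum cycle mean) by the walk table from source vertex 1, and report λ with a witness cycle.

q=0: [0, ∞, ∞]
q=1: [∞, ∞, 6]
q=2: [-3, 3, ∞]
q=3: [2, 8, 3]
Optimal cycle mean attained by: cycle 1->3->1, total 6 + (-9), length 2.
Answer: λ = -3/2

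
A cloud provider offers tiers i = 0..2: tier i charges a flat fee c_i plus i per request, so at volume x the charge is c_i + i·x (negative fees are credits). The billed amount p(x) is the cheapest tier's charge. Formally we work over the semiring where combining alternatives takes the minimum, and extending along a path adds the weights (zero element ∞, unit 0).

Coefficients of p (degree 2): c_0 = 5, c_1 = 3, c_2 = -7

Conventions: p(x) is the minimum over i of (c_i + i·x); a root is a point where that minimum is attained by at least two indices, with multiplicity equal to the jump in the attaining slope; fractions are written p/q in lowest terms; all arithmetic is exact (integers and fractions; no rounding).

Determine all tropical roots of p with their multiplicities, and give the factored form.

hull edge (i=0, c=5) to (i=2, c=-7): slope -6, span 2
Factored form: p(x) = -7 ⊗ (x ⊕ 6) ⊗ (x ⊕ 6)
Answer: roots = 6 (mult 2)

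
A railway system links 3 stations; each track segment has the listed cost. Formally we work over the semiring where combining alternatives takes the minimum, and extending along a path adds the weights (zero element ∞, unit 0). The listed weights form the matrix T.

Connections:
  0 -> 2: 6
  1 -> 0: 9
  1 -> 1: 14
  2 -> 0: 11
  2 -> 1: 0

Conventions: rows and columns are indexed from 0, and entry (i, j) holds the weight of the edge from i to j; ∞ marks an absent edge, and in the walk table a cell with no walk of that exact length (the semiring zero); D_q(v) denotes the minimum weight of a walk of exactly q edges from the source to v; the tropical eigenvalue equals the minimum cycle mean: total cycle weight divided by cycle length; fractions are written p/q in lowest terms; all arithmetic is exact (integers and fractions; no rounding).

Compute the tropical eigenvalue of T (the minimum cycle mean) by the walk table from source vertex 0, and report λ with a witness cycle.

q=0: [0, ∞, ∞]
q=1: [∞, ∞, 6]
q=2: [17, 6, ∞]
q=3: [15, 20, 23]
Optimal cycle mean attained by: cycle 0->2->1->0, total 6 + 0 + 9, length 3.
Answer: λ = 5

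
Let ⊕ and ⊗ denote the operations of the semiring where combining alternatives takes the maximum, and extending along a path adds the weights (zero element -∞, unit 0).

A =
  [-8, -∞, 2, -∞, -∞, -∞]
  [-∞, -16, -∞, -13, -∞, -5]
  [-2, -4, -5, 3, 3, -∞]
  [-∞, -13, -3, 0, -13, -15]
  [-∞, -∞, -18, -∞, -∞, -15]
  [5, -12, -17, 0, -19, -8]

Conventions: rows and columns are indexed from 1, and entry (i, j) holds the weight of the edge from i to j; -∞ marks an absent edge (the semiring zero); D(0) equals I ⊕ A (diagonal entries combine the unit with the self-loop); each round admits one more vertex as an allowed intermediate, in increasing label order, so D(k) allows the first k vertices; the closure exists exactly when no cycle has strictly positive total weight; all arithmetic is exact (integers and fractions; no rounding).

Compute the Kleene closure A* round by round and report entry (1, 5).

D(0):
  [0, -∞, 2, -∞, -∞, -∞]
  [-∞, 0, -∞, -13, -∞, -5]
  [-2, -4, 0, 3, 3, -∞]
  [-∞, -13, -3, 0, -13, -15]
  [-∞, -∞, -18, -∞, 0, -15]
  [5, -12, -17, 0, -19, 0]
D(1):
  [0, -∞, 2, -∞, -∞, -∞]
  [-∞, 0, -∞, -13, -∞, -5]
  [-2, -4, 0, 3, 3, -∞]
  [-∞, -13, -3, 0, -13, -15]
  [-∞, -∞, -18, -∞, 0, -15]
  [5, -12, 7, 0, -19, 0]
D(2):
  [0, -∞, 2, -∞, -∞, -∞]
  [-∞, 0, -∞, -13, -∞, -5]
  [-2, -4, 0, 3, 3, -9]
  [-∞, -13, -3, 0, -13, -15]
  [-∞, -∞, -18, -∞, 0, -15]
  [5, -12, 7, 0, -19, 0]
D(3):
  [0, -2, 2, 5, 5, -7]
  [-∞, 0, -∞, -13, -∞, -5]
  [-2, -4, 0, 3, 3, -9]
  [-5, -7, -3, 0, 0, -12]
  [-20, -22, -18, -15, 0, -15]
  [5, 3, 7, 10, 10, 0]
D(4):
  [0, -2, 2, 5, 5, -7]
  [-18, 0, -16, -13, -13, -5]
  [-2, -4, 0, 3, 3, -9]
  [-5, -7, -3, 0, 0, -12]
  [-20, -22, -18, -15, 0, -15]
  [5, 3, 7, 10, 10, 0]
D(5):
  [0, -2, 2, 5, 5, -7]
  [-18, 0, -16, -13, -13, -5]
  [-2, -4, 0, 3, 3, -9]
  [-5, -7, -3, 0, 0, -12]
  [-20, -22, -18, -15, 0, -15]
  [5, 3, 7, 10, 10, 0]
D(6):
  [0, -2, 2, 5, 5, -7]
  [0, 0, 2, 5, 5, -5]
  [-2, -4, 0, 3, 3, -9]
  [-5, -7, -3, 0, 0, -12]
  [-10, -12, -8, -5, 0, -15]
  [5, 3, 7, 10, 10, 0]
Answer: A*[1][5] = 5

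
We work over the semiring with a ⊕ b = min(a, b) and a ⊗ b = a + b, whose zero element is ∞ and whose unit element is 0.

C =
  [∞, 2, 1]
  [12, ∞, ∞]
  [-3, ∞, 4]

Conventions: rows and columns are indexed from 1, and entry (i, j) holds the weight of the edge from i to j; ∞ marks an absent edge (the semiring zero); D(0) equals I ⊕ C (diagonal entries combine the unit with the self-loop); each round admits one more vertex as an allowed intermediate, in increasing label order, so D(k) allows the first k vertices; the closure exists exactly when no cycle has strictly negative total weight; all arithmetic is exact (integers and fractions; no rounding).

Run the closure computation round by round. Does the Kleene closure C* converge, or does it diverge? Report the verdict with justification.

D(0):
  [0, 2, 1]
  [12, 0, ∞]
  [-3, ∞, 0]
Detection: at round 1, diagonal entry (3, 3) turns strictly negative.
Key observation: the cycle 3->1->3 has total weight (-3) + 1, which is strictly negative.
Answer: DIVERGES — negative cycle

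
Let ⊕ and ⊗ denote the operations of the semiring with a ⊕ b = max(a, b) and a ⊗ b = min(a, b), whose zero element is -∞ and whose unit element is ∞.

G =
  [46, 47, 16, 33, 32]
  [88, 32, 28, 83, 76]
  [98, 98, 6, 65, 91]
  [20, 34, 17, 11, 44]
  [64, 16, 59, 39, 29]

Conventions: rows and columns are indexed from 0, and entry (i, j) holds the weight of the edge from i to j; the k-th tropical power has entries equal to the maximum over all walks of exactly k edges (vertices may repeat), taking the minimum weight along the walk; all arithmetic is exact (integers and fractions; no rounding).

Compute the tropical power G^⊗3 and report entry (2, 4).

G^⊗2:
  [47, 46, 32, 47, 47]
  [64, 47, 59, 39, 44]
  [88, 47, 59, 83, 76]
  [44, 32, 44, 39, 34]
  [59, 59, 29, 59, 59]
G^⊗3:
  [47, 47, 47, 46, 46]
  [59, 59, 44, 59, 59]
  [64, 59, 59, 59, 59]
  [44, 44, 34, 44, 44]
  [59, 47, 59, 59, 59]
Key observation: the optimum is the walk 2->4->2->4, with weight 91 min 59 min 91 = 59.
Optimal value attained by: walk 2->4->2->4.
Answer: (G^⊗3)[2][4] = 59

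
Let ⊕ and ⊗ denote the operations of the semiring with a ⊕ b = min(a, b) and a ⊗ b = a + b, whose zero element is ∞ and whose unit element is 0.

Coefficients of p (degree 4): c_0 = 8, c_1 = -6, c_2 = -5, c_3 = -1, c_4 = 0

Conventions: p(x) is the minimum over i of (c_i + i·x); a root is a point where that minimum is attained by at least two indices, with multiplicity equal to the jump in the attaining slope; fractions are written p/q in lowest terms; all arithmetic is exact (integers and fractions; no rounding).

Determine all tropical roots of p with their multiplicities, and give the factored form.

hull edge (i=0, c=8) to (i=1, c=-6): slope -14, span 1
hull edge (i=1, c=-6) to (i=2, c=-5): slope 1, span 1
hull edge (i=2, c=-5) to (i=4, c=0): slope 5/2, span 2
Factored form: p(x) = 0 ⊗ (x ⊕ (-5/2)) ⊗ (x ⊕ (-5/2)) ⊗ (x ⊕ (-1)) ⊗ (x ⊕ 14)
Answer: roots = -5/2 (mult 2), -1 (mult 1), 14 (mult 1)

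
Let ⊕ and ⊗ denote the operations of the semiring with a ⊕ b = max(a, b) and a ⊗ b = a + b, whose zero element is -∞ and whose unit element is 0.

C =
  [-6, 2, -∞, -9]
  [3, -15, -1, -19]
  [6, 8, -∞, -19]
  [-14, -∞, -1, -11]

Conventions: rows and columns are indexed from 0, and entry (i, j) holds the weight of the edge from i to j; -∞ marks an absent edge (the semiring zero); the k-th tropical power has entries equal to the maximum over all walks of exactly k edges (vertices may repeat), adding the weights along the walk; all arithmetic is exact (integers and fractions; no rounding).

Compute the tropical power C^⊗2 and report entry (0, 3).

C^⊗2:
  [5, -4, 1, -15]
  [5, 7, -16, -6]
  [11, 8, 7, -3]
  [5, 7, -12, -20]
Key observation: the optimum is the walk 0->0->3, with weight (-6) + (-9) = -15.
Optimal value attained by: walk 0->0->3.
Answer: (C^⊗2)[0][3] = -15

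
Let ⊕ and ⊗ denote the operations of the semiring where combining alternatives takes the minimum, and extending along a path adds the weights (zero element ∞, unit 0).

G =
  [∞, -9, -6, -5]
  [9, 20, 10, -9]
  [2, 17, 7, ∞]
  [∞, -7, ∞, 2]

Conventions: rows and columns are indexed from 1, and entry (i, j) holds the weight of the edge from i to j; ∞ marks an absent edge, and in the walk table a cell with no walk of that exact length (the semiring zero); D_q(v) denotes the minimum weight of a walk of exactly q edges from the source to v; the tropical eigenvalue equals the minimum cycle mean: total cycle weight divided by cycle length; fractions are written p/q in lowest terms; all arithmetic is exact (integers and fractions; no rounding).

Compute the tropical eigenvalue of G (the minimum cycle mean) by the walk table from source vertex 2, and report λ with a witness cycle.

q=0: [∞, 0, ∞, ∞]
q=1: [9, 20, 10, -9]
q=2: [12, -16, 3, -7]
q=3: [-7, -14, -6, -25]
q=4: [-5, -32, -13, -23]
Optimal cycle mean attained by: cycle 2->4->2, total (-9) + (-7), length 2.
Answer: λ = -8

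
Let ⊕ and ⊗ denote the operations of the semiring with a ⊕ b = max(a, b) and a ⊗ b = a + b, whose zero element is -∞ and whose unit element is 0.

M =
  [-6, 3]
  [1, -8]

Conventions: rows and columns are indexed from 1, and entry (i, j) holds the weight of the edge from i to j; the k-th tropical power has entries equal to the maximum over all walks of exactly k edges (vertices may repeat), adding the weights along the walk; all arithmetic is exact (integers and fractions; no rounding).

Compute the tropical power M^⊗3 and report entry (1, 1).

M^⊗2:
  [4, -3]
  [-5, 4]
M^⊗3:
  [-2, 7]
  [5, -2]
Key observation: the optimum is the walk 1->1->2->1, with weight (-6) + 3 + 1 = -2.
Optimal value attained by: walk 1->1->2->1.
Answer: (M^⊗3)[1][1] = -2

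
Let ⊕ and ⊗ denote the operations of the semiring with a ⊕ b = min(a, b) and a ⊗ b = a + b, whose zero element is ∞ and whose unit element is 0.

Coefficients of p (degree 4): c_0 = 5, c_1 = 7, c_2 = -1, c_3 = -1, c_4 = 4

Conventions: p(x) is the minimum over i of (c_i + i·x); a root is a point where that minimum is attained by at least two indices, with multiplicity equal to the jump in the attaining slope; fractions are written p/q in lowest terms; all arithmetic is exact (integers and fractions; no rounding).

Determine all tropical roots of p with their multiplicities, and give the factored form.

hull edge (i=0, c=5) to (i=2, c=-1): slope -3, span 2
hull edge (i=2, c=-1) to (i=3, c=-1): slope 0, span 1
hull edge (i=3, c=-1) to (i=4, c=4): slope 5, span 1
Factored form: p(x) = 4 ⊗ (x ⊕ (-5)) ⊗ (x ⊕ 0) ⊗ (x ⊕ 3) ⊗ (x ⊕ 3)
Answer: roots = -5 (mult 1), 0 (mult 1), 3 (mult 2)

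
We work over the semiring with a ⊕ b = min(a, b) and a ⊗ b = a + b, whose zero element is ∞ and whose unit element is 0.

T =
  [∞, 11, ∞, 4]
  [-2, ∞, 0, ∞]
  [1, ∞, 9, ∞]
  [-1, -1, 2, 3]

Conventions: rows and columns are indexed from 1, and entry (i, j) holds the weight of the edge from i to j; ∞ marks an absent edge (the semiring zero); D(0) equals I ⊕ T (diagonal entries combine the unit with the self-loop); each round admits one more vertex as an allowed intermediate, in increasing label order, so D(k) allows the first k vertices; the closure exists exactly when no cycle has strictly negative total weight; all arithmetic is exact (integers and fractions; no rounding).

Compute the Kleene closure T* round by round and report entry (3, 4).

D(0):
  [0, 11, ∞, 4]
  [-2, 0, 0, ∞]
  [1, ∞, 0, ∞]
  [-1, -1, 2, 0]
D(1):
  [0, 11, ∞, 4]
  [-2, 0, 0, 2]
  [1, 12, 0, 5]
  [-1, -1, 2, 0]
D(2):
  [0, 11, 11, 4]
  [-2, 0, 0, 2]
  [1, 12, 0, 5]
  [-3, -1, -1, 0]
D(3):
  [0, 11, 11, 4]
  [-2, 0, 0, 2]
  [1, 12, 0, 5]
  [-3, -1, -1, 0]
D(4):
  [0, 3, 3, 4]
  [-2, 0, 0, 2]
  [1, 4, 0, 5]
  [-3, -1, -1, 0]
Answer: T*[3][4] = 5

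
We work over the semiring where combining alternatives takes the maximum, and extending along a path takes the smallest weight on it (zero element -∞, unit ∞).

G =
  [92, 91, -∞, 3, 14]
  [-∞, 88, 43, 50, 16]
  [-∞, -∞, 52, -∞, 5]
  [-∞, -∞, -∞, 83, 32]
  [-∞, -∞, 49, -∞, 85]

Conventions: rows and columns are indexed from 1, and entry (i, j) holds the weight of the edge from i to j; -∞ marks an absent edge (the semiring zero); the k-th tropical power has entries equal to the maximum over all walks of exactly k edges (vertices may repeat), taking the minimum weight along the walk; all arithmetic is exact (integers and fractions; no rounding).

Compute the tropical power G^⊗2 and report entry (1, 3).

G^⊗2:
  [92, 91, 43, 50, 16]
  [-∞, 88, 43, 50, 32]
  [-∞, -∞, 52, -∞, 5]
  [-∞, -∞, 32, 83, 32]
  [-∞, -∞, 49, -∞, 85]
Key observation: the optimum is the walk 1->2->3, with weight 91 min 43 = 43.
Optimal value attained by: walk 1->2->3.
Answer: (G^⊗2)[1][3] = 43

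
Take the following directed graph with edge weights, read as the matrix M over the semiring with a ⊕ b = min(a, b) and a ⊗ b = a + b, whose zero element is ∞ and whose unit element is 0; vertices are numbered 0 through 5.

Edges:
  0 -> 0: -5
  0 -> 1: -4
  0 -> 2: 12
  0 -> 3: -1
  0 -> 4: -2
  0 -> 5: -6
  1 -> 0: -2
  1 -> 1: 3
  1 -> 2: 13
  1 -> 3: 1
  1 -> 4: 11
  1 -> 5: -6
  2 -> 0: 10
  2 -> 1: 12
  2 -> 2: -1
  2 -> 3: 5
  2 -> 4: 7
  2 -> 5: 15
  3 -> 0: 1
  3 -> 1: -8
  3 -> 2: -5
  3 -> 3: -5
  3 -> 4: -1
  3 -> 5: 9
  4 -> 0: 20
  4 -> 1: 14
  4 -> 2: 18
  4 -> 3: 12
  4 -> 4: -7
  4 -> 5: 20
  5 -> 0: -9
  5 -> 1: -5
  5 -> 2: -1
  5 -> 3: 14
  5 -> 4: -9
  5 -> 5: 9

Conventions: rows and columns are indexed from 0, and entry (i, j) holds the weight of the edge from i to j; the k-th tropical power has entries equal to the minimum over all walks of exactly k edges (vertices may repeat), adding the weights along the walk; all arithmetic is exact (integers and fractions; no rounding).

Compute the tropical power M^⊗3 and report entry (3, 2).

M^⊗2:
  [-15, -11, -7, -6, -15, -11]
  [-15, -11, -7, -4, -15, -8]
  [5, -3, -2, 0, 0, 4]
  [-10, -13, -10, -10, -8, -14]
  [11, 4, 7, 5, -14, 8]
  [-14, -13, -2, -10, -16, -15]
M^⊗3:
  [-20, -19, -12, -16, -22, -21]
  [-20, -19, -9, -16, -22, -21]
  [-5, -8, -5, -5, -7, -9]
  [-23, -19, -15, -15, -23, -19]
  [-1, -3, 0, -2, -21, -2]
  [-24, -20, -16, -15, -24, -20]
Key observation: the optimum is the walk 3->1->5->2, with weight (-8) + (-6) + (-1) = -15.
Optimal value attained by: walk 3->1->5->2.
Answer: (M^⊗3)[3][2] = -15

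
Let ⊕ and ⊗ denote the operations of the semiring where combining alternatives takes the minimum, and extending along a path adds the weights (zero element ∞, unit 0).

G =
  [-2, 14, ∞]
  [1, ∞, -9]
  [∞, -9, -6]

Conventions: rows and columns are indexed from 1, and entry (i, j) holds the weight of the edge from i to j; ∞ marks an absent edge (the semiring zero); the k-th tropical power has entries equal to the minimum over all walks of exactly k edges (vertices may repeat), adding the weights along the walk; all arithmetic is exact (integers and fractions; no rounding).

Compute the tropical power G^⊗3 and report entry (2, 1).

G^⊗2:
  [-4, 12, 5]
  [-1, -18, -15]
  [-8, -15, -18]
G^⊗3:
  [-6, -4, -1]
  [-17, -24, -27]
  [-14, -27, -24]
Key observation: the optimum is the walk 2->3->2->1, with weight (-9) + (-9) + 1 = -17.
Optimal value attained by: walk 2->3->2->1.
Answer: (G^⊗3)[2][1] = -17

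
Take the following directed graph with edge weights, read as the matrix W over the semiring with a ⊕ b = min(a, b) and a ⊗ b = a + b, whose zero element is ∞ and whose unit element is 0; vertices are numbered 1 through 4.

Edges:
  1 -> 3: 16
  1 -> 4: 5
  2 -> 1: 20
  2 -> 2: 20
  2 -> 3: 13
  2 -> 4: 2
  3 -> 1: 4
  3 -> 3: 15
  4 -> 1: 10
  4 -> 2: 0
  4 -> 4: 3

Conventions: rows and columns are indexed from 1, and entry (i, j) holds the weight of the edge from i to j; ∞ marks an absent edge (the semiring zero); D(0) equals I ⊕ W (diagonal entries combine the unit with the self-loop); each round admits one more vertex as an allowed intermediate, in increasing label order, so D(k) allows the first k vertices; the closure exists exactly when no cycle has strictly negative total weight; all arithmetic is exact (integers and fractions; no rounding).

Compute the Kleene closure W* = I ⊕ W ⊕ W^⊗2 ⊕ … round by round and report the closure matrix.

D(0):
  [0, ∞, 16, 5]
  [20, 0, 13, 2]
  [4, ∞, 0, ∞]
  [10, 0, ∞, 0]
D(1):
  [0, ∞, 16, 5]
  [20, 0, 13, 2]
  [4, ∞, 0, 9]
  [10, 0, 26, 0]
D(2):
  [0, ∞, 16, 5]
  [20, 0, 13, 2]
  [4, ∞, 0, 9]
  [10, 0, 13, 0]
D(3):
  [0, ∞, 16, 5]
  [17, 0, 13, 2]
  [4, ∞, 0, 9]
  [10, 0, 13, 0]
D(4):
  [0, 5, 16, 5]
  [12, 0, 13, 2]
  [4, 9, 0, 9]
  [10, 0, 13, 0]
Answer: W* = [[0, 5, 16, 5], [12, 0, 13, 2], [4, 9, 0, 9], [10, 0, 13, 0]]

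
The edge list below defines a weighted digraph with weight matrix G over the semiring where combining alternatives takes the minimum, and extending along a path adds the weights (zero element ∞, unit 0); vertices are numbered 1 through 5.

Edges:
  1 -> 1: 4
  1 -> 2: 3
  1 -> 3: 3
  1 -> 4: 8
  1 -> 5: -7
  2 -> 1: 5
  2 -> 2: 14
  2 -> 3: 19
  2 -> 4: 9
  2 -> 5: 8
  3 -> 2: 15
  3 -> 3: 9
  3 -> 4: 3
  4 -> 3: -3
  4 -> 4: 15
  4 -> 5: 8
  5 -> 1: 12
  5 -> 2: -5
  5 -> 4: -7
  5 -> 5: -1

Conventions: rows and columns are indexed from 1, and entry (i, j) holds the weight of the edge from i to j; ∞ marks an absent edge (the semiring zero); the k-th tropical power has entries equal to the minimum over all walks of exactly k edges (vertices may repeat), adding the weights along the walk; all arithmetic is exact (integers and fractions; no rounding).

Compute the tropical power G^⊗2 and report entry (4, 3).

G^⊗2:
  [5, -12, 5, -14, -8]
  [9, 3, 6, 1, -2]
  [20, 24, 0, 12, 11]
  [20, 3, 6, 0, 7]
  [0, -6, -10, -8, -2]
Key observation: the optimum is the walk 4->3->3, with weight (-3) + 9 = 6.
Optimal value attained by: walk 4->3->3.
Answer: (G^⊗2)[4][3] = 6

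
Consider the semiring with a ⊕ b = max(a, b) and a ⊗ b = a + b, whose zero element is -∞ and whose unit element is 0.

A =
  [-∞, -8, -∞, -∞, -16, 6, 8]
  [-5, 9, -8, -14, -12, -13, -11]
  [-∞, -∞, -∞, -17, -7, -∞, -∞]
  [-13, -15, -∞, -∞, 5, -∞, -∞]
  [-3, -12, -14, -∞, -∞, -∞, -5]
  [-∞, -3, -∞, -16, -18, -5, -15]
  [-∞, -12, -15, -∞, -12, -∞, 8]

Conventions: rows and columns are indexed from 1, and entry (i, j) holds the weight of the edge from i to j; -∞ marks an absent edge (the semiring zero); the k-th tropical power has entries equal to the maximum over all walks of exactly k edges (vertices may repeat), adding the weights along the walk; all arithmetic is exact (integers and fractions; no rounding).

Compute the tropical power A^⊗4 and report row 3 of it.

A^⊗2:
  [-13, 3, -7, -10, -4, 1, 16]
  [4, 18, 1, -5, -3, 1, 3]
  [-10, -19, -21, -∞, -12, -∞, -12]
  [2, -6, -9, -29, -27, -7, 0]
  [-17, -3, -20, -26, -17, 3, 5]
  [-8, 6, -11, -17, -11, -10, -7]
  [-15, -3, -7, -26, -4, -25, 16]
A^⊗3:
  [-2, 12, 1, -11, 4, -4, 24]
  [13, 27, 10, 4, 6, 10, 12]
  [-15, -10, -26, -33, -24, -4, -2]
  [-11, 3, -14, -20, -12, 8, 10]
  [-8, 6, -10, -13, -7, -2, 13]
  [1, 15, -2, -8, -6, -2, 1]
  [-7, 6, 1, -17, 4, -9, 24]
A^⊗4:
  [7, 21, 9, -2, 12, 4, 32]
  [22, 36, 19, 13, 15, 19, 21]
  [-15, -1, -17, -20, -14, -9, 6]
  [-2, 12, -5, -8, -2, 3, 18]
  [1, 15, -2, -8, 1, -2, 21]
  [10, 24, 7, 1, 3, 7, 9]
  [1, 15, 9, -8, 12, -1, 32]
Answer: row 3 of A^⊗4 = [-15, -1, -17, -20, -14, -9, 6]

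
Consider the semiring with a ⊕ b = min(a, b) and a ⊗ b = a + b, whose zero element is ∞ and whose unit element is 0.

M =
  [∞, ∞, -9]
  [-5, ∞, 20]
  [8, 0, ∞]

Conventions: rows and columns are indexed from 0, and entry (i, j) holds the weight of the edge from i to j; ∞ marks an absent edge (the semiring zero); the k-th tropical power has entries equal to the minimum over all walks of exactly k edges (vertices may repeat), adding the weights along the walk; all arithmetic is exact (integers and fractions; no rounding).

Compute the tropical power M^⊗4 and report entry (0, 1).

M^⊗2:
  [-1, -9, ∞]
  [28, 20, -14]
  [-5, ∞, -1]
M^⊗3:
  [-14, ∞, -10]
  [-6, -14, 19]
  [7, -1, -14]
M^⊗4:
  [-2, -10, -23]
  [-19, 19, -15]
  [-6, -14, -2]
Key observation: the optimum is the walk 0->2->0->2->1, with weight (-9) + 8 + (-9) + 0 = -10.
Optimal value attained by: walk 0->2->0->2->1.
Answer: (M^⊗4)[0][1] = -10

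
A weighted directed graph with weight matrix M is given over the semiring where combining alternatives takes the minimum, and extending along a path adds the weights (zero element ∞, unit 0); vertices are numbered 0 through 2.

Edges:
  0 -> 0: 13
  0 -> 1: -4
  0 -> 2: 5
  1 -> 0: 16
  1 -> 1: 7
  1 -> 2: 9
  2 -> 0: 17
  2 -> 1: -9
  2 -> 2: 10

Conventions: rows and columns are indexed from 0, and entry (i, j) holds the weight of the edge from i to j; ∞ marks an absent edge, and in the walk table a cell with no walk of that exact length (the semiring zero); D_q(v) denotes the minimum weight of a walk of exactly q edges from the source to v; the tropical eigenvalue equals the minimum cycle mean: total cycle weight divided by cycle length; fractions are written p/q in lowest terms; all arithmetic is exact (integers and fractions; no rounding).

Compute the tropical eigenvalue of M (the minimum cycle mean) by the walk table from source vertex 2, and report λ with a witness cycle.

q=0: [∞, ∞, 0]
q=1: [17, -9, 10]
q=2: [7, -2, 0]
q=3: [14, -9, 7]
Optimal cycle mean attained by: cycle 1->2->1, total 9 + (-9), length 2.
Answer: λ = 0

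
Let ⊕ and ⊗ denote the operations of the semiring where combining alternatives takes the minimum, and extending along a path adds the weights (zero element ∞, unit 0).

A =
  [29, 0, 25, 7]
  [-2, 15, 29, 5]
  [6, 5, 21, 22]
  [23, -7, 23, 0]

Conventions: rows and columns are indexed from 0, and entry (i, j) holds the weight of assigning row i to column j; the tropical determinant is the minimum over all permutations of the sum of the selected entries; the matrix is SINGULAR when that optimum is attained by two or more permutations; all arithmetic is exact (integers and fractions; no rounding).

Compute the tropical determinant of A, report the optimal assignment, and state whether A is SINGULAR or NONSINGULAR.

σ = (0, 1, 2, 3): 29 + 15 + 21 + 0 = 65
σ = (0, 1, 3, 2): 29 + 15 + 22 + 23 = 89
σ = (0, 2, 1, 3): 29 + 29 + 5 + 0 = 63
σ = (0, 2, 3, 1): 29 + 29 + 22 + (-7) = 73
σ = (0, 3, 1, 2): 29 + 5 + 5 + 23 = 62
σ = (0, 3, 2, 1): 29 + 5 + 21 + (-7) = 48
σ = (1, 0, 2, 3): 0 + (-2) + 21 + 0 = 19
σ = (1, 0, 3, 2): 0 + (-2) + 22 + 23 = 43
σ = (1, 2, 0, 3): 0 + 29 + 6 + 0 = 35
σ = (1, 2, 3, 0): 0 + 29 + 22 + 23 = 74
σ = (1, 3, 0, 2): 0 + 5 + 6 + 23 = 34
σ = (1, 3, 2, 0): 0 + 5 + 21 + 23 = 49
σ = (2, 0, 1, 3): 25 + (-2) + 5 + 0 = 28
σ = (2, 0, 3, 1): 25 + (-2) + 22 + (-7) = 38
σ = (2, 1, 0, 3): 25 + 15 + 6 + 0 = 46
σ = (2, 1, 3, 0): 25 + 15 + 22 + 23 = 85
σ = (2, 3, 0, 1): 25 + 5 + 6 + (-7) = 29
σ = (2, 3, 1, 0): 25 + 5 + 5 + 23 = 58
σ = (3, 0, 1, 2): 7 + (-2) + 5 + 23 = 33
σ = (3, 0, 2, 1): 7 + (-2) + 21 + (-7) = 19
σ = (3, 1, 0, 2): 7 + 15 + 6 + 23 = 51
σ = (3, 1, 2, 0): 7 + 15 + 21 + 23 = 66
σ = (3, 2, 0, 1): 7 + 29 + 6 + (-7) = 35
σ = (3, 2, 1, 0): 7 + 29 + 5 + 23 = 64
Optimal value attained by: σ = (1, 0, 2, 3).
Answer: det⊕(A) = 19; verdict: SINGULAR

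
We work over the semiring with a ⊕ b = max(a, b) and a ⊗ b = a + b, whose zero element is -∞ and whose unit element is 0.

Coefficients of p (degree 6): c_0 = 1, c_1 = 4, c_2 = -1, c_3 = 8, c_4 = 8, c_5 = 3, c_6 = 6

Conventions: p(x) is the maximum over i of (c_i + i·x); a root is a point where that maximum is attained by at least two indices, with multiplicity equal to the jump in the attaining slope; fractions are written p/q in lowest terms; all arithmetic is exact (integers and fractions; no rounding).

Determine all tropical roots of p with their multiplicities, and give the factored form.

hull edge (i=0, c=1) to (i=1, c=4): slope 3, span 1
hull edge (i=1, c=4) to (i=3, c=8): slope 2, span 2
hull edge (i=3, c=8) to (i=4, c=8): slope 0, span 1
hull edge (i=4, c=8) to (i=6, c=6): slope -1, span 2
Factored form: p(x) = 6 ⊗ (x ⊕ (-3)) ⊗ (x ⊕ (-2)) ⊗ (x ⊕ (-2)) ⊗ (x ⊕ 0) ⊗ (x ⊕ 1) ⊗ (x ⊕ 1)
Answer: roots = -3 (mult 1), -2 (mult 2), 0 (mult 1), 1 (mult 2)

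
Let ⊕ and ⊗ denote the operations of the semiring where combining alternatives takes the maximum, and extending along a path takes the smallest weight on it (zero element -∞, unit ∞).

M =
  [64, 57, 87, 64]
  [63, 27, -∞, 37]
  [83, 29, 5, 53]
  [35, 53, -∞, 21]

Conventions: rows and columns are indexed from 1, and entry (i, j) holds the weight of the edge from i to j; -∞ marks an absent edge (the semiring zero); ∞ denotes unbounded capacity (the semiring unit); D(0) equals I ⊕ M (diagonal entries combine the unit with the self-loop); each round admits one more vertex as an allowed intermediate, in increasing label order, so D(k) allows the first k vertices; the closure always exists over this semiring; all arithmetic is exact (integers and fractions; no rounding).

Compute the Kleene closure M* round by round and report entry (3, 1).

D(0):
  [∞, 57, 87, 64]
  [63, ∞, -∞, 37]
  [83, 29, ∞, 53]
  [35, 53, -∞, ∞]
D(1):
  [∞, 57, 87, 64]
  [63, ∞, 63, 63]
  [83, 57, ∞, 64]
  [35, 53, 35, ∞]
D(2):
  [∞, 57, 87, 64]
  [63, ∞, 63, 63]
  [83, 57, ∞, 64]
  [53, 53, 53, ∞]
D(3):
  [∞, 57, 87, 64]
  [63, ∞, 63, 63]
  [83, 57, ∞, 64]
  [53, 53, 53, ∞]
D(4):
  [∞, 57, 87, 64]
  [63, ∞, 63, 63]
  [83, 57, ∞, 64]
  [53, 53, 53, ∞]
Answer: M*[3][1] = 83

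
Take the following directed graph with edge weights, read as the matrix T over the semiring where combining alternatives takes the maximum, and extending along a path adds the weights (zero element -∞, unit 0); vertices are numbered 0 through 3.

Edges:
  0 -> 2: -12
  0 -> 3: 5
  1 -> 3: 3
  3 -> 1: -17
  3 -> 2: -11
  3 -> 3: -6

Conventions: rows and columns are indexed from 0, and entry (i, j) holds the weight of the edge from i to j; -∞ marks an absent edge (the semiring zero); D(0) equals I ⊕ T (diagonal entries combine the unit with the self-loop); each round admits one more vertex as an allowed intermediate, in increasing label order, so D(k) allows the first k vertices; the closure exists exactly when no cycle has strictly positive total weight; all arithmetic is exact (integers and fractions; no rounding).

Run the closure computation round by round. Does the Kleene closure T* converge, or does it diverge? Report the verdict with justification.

D(0):
  [0, -∞, -12, 5]
  [-∞, 0, -∞, 3]
  [-∞, -∞, 0, -∞]
  [-∞, -17, -11, 0]
D(1):
  [0, -∞, -12, 5]
  [-∞, 0, -∞, 3]
  [-∞, -∞, 0, -∞]
  [-∞, -17, -11, 0]
D(2):
  [0, -∞, -12, 5]
  [-∞, 0, -∞, 3]
  [-∞, -∞, 0, -∞]
  [-∞, -17, -11, 0]
D(3):
  [0, -∞, -12, 5]
  [-∞, 0, -∞, 3]
  [-∞, -∞, 0, -∞]
  [-∞, -17, -11, 0]
D(4):
  [0, -12, -6, 5]
  [-∞, 0, -8, 3]
  [-∞, -∞, 0, -∞]
  [-∞, -17, -11, 0]
Key observation: every diagonal entry stays at the unit through all rounds, so no improving cycle exists.
Answer: CONVERGES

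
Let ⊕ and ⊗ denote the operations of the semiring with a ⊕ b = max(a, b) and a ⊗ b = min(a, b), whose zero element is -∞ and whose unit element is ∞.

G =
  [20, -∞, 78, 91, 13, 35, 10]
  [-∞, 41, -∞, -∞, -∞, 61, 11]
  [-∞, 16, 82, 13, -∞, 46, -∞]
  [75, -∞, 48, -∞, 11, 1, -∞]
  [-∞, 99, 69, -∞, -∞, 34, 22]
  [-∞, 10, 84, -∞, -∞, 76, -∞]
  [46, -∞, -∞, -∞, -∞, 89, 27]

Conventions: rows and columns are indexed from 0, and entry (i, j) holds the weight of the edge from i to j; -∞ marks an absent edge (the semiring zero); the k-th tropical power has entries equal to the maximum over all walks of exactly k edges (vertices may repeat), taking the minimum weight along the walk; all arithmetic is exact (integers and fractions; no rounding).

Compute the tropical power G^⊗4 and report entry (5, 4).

G^⊗2:
  [75, 16, 78, 20, 13, 46, 13]
  [11, 41, 61, -∞, -∞, 61, 11]
  [13, 16, 82, 13, 11, 46, 11]
  [20, 16, 75, 75, 13, 46, 11]
  [22, 41, 69, 13, -∞, 61, 22]
  [-∞, 16, 82, 13, -∞, 76, 10]
  [27, 10, 84, 46, 13, 76, 27]
G^⊗3:
  [20, 16, 78, 75, 13, 46, 13]
  [11, 41, 61, 13, 11, 61, 11]
  [13, 16, 82, 13, 13, 46, 11]
  [75, 16, 75, 20, 13, 46, 13]
  [22, 41, 69, 22, 13, 61, 22]
  [13, 16, 82, 13, 11, 76, 11]
  [46, 16, 82, 27, 13, 76, 27]
G^⊗4:
  [75, 16, 78, 20, 13, 46, 13]
  [13, 41, 61, 13, 11, 61, 11]
  [13, 16, 82, 13, 13, 46, 13]
  [20, 16, 75, 75, 13, 46, 13]
  [22, 41, 69, 22, 13, 61, 22]
  [13, 16, 82, 13, 13, 76, 11]
  [27, 16, 82, 46, 13, 76, 27]
Key observation: the optimum is the walk 5->2->3->0->4, with weight 84 min 13 min 75 min 13 = 13.
Optimal value attained by: walk 5->2->3->0->4.
Answer: (G^⊗4)[5][4] = 13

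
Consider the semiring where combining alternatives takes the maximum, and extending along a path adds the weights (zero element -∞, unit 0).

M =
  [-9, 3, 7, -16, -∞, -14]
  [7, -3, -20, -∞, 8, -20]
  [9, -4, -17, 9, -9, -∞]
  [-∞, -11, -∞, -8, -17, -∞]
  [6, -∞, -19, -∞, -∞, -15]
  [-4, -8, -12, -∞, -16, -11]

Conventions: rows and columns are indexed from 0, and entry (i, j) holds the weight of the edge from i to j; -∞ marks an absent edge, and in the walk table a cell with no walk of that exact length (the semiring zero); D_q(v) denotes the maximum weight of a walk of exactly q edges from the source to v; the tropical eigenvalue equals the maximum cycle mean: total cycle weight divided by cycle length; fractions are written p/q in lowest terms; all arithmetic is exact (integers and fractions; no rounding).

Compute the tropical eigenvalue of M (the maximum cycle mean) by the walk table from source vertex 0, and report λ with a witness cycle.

q=0: [0, -∞, -∞, -∞, -∞, -∞]
q=1: [-9, 3, 7, -16, -∞, -14]
q=2: [16, 3, -2, 16, 11, -17]
q=3: [17, 19, 23, 8, 11, 2]
q=4: [32, 20, 24, 32, 27, 3]
q=5: [33, 35, 39, 33, 28, 18]
q=6: [48, 36, 40, 48, 43, 19]
Optimal cycle mean attained by: cycle 0->2->0, total 7 + 9, length 2.
Answer: λ = 8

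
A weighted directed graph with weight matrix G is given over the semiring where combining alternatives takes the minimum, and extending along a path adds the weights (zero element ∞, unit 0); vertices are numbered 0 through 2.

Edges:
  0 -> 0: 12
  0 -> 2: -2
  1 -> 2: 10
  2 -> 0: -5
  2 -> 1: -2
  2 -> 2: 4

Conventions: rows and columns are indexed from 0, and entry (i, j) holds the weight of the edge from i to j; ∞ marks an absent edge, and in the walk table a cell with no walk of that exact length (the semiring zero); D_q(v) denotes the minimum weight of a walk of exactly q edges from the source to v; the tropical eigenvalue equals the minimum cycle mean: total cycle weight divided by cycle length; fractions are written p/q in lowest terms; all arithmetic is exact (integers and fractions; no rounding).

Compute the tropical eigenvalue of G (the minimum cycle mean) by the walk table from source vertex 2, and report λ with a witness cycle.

q=0: [∞, ∞, 0]
q=1: [-5, -2, 4]
q=2: [-1, 2, -7]
q=3: [-12, -9, -3]
Optimal cycle mean attained by: cycle 0->2->0, total (-2) + (-5), length 2.
Answer: λ = -7/2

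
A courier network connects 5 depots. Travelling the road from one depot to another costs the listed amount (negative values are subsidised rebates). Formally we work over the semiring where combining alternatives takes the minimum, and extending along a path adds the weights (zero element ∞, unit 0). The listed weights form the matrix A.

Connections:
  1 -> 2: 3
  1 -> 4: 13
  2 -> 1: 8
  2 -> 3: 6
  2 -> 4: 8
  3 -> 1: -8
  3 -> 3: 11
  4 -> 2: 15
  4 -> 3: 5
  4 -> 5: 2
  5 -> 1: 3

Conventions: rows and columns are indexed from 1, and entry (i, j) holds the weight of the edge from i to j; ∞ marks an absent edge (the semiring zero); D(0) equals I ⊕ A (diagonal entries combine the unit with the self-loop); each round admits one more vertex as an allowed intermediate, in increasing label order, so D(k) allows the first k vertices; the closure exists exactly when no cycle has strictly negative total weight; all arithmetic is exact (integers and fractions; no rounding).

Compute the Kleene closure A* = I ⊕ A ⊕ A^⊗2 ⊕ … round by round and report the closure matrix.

D(0):
  [0, 3, ∞, 13, ∞]
  [8, 0, 6, 8, ∞]
  [-8, ∞, 0, ∞, ∞]
  [∞, 15, 5, 0, 2]
  [3, ∞, ∞, ∞, 0]
D(1):
  [0, 3, ∞, 13, ∞]
  [8, 0, 6, 8, ∞]
  [-8, -5, 0, 5, ∞]
  [∞, 15, 5, 0, 2]
  [3, 6, ∞, 16, 0]
D(2):
  [0, 3, 9, 11, ∞]
  [8, 0, 6, 8, ∞]
  [-8, -5, 0, 3, ∞]
  [23, 15, 5, 0, 2]
  [3, 6, 12, 14, 0]
D(3):
  [0, 3, 9, 11, ∞]
  [-2, 0, 6, 8, ∞]
  [-8, -5, 0, 3, ∞]
  [-3, 0, 5, 0, 2]
  [3, 6, 12, 14, 0]
D(4):
  [0, 3, 9, 11, 13]
  [-2, 0, 6, 8, 10]
  [-8, -5, 0, 3, 5]
  [-3, 0, 5, 0, 2]
  [3, 6, 12, 14, 0]
D(5):
  [0, 3, 9, 11, 13]
  [-2, 0, 6, 8, 10]
  [-8, -5, 0, 3, 5]
  [-3, 0, 5, 0, 2]
  [3, 6, 12, 14, 0]
Answer: A* = [[0, 3, 9, 11, 13], [-2, 0, 6, 8, 10], [-8, -5, 0, 3, 5], [-3, 0, 5, 0, 2], [3, 6, 12, 14, 0]]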